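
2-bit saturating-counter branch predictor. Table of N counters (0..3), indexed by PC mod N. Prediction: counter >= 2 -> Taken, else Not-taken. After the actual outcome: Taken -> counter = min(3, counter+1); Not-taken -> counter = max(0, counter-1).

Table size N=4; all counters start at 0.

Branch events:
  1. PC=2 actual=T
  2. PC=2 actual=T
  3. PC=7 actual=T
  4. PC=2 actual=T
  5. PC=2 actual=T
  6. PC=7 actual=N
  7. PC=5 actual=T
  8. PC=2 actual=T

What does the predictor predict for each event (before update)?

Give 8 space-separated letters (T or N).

Answer: N N N T T N N T

Derivation:
Ev 1: PC=2 idx=2 pred=N actual=T -> ctr[2]=1
Ev 2: PC=2 idx=2 pred=N actual=T -> ctr[2]=2
Ev 3: PC=7 idx=3 pred=N actual=T -> ctr[3]=1
Ev 4: PC=2 idx=2 pred=T actual=T -> ctr[2]=3
Ev 5: PC=2 idx=2 pred=T actual=T -> ctr[2]=3
Ev 6: PC=7 idx=3 pred=N actual=N -> ctr[3]=0
Ev 7: PC=5 idx=1 pred=N actual=T -> ctr[1]=1
Ev 8: PC=2 idx=2 pred=T actual=T -> ctr[2]=3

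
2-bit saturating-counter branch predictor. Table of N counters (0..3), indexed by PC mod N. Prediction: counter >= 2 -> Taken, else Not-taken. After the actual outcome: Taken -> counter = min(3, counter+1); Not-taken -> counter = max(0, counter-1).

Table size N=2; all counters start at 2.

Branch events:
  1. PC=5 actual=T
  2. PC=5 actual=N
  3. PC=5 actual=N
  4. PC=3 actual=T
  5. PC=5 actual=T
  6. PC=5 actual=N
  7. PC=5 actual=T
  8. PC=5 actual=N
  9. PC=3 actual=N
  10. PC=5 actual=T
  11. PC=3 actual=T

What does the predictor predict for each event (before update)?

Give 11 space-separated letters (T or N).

Answer: T T T N T T T T T N T

Derivation:
Ev 1: PC=5 idx=1 pred=T actual=T -> ctr[1]=3
Ev 2: PC=5 idx=1 pred=T actual=N -> ctr[1]=2
Ev 3: PC=5 idx=1 pred=T actual=N -> ctr[1]=1
Ev 4: PC=3 idx=1 pred=N actual=T -> ctr[1]=2
Ev 5: PC=5 idx=1 pred=T actual=T -> ctr[1]=3
Ev 6: PC=5 idx=1 pred=T actual=N -> ctr[1]=2
Ev 7: PC=5 idx=1 pred=T actual=T -> ctr[1]=3
Ev 8: PC=5 idx=1 pred=T actual=N -> ctr[1]=2
Ev 9: PC=3 idx=1 pred=T actual=N -> ctr[1]=1
Ev 10: PC=5 idx=1 pred=N actual=T -> ctr[1]=2
Ev 11: PC=3 idx=1 pred=T actual=T -> ctr[1]=3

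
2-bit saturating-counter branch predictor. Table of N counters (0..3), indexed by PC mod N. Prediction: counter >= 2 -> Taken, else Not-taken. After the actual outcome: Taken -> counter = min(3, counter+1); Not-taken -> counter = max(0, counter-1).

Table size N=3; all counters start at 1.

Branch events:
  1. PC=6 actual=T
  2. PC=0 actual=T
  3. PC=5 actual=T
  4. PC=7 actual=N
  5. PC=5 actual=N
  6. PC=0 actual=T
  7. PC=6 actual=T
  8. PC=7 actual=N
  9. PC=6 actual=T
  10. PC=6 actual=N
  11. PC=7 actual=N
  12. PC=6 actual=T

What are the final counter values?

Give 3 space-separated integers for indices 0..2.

Ev 1: PC=6 idx=0 pred=N actual=T -> ctr[0]=2
Ev 2: PC=0 idx=0 pred=T actual=T -> ctr[0]=3
Ev 3: PC=5 idx=2 pred=N actual=T -> ctr[2]=2
Ev 4: PC=7 idx=1 pred=N actual=N -> ctr[1]=0
Ev 5: PC=5 idx=2 pred=T actual=N -> ctr[2]=1
Ev 6: PC=0 idx=0 pred=T actual=T -> ctr[0]=3
Ev 7: PC=6 idx=0 pred=T actual=T -> ctr[0]=3
Ev 8: PC=7 idx=1 pred=N actual=N -> ctr[1]=0
Ev 9: PC=6 idx=0 pred=T actual=T -> ctr[0]=3
Ev 10: PC=6 idx=0 pred=T actual=N -> ctr[0]=2
Ev 11: PC=7 idx=1 pred=N actual=N -> ctr[1]=0
Ev 12: PC=6 idx=0 pred=T actual=T -> ctr[0]=3

Answer: 3 0 1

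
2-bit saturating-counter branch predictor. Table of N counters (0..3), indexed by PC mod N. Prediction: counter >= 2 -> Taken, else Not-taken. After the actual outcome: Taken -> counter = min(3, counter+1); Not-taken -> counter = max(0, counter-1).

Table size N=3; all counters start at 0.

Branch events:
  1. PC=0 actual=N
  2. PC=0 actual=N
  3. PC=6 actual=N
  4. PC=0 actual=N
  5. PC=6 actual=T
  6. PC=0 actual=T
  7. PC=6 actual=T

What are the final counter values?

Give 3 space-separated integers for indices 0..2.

Answer: 3 0 0

Derivation:
Ev 1: PC=0 idx=0 pred=N actual=N -> ctr[0]=0
Ev 2: PC=0 idx=0 pred=N actual=N -> ctr[0]=0
Ev 3: PC=6 idx=0 pred=N actual=N -> ctr[0]=0
Ev 4: PC=0 idx=0 pred=N actual=N -> ctr[0]=0
Ev 5: PC=6 idx=0 pred=N actual=T -> ctr[0]=1
Ev 6: PC=0 idx=0 pred=N actual=T -> ctr[0]=2
Ev 7: PC=6 idx=0 pred=T actual=T -> ctr[0]=3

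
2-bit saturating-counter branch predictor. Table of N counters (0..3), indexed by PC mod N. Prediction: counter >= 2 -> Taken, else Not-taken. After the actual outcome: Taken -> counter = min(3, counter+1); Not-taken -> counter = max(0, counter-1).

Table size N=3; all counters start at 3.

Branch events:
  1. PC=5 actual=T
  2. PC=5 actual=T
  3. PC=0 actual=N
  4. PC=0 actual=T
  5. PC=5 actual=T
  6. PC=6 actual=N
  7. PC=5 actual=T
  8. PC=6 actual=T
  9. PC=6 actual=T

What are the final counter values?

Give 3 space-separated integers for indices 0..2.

Ev 1: PC=5 idx=2 pred=T actual=T -> ctr[2]=3
Ev 2: PC=5 idx=2 pred=T actual=T -> ctr[2]=3
Ev 3: PC=0 idx=0 pred=T actual=N -> ctr[0]=2
Ev 4: PC=0 idx=0 pred=T actual=T -> ctr[0]=3
Ev 5: PC=5 idx=2 pred=T actual=T -> ctr[2]=3
Ev 6: PC=6 idx=0 pred=T actual=N -> ctr[0]=2
Ev 7: PC=5 idx=2 pred=T actual=T -> ctr[2]=3
Ev 8: PC=6 idx=0 pred=T actual=T -> ctr[0]=3
Ev 9: PC=6 idx=0 pred=T actual=T -> ctr[0]=3

Answer: 3 3 3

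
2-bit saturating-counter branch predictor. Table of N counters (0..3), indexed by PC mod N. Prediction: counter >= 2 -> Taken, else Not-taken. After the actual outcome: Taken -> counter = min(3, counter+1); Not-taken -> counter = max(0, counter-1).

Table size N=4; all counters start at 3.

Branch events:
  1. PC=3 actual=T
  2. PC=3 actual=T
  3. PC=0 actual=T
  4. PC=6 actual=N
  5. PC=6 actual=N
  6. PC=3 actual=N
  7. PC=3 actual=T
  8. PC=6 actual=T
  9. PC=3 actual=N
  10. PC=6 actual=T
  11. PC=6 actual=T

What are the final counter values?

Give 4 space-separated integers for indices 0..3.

Ev 1: PC=3 idx=3 pred=T actual=T -> ctr[3]=3
Ev 2: PC=3 idx=3 pred=T actual=T -> ctr[3]=3
Ev 3: PC=0 idx=0 pred=T actual=T -> ctr[0]=3
Ev 4: PC=6 idx=2 pred=T actual=N -> ctr[2]=2
Ev 5: PC=6 idx=2 pred=T actual=N -> ctr[2]=1
Ev 6: PC=3 idx=3 pred=T actual=N -> ctr[3]=2
Ev 7: PC=3 idx=3 pred=T actual=T -> ctr[3]=3
Ev 8: PC=6 idx=2 pred=N actual=T -> ctr[2]=2
Ev 9: PC=3 idx=3 pred=T actual=N -> ctr[3]=2
Ev 10: PC=6 idx=2 pred=T actual=T -> ctr[2]=3
Ev 11: PC=6 idx=2 pred=T actual=T -> ctr[2]=3

Answer: 3 3 3 2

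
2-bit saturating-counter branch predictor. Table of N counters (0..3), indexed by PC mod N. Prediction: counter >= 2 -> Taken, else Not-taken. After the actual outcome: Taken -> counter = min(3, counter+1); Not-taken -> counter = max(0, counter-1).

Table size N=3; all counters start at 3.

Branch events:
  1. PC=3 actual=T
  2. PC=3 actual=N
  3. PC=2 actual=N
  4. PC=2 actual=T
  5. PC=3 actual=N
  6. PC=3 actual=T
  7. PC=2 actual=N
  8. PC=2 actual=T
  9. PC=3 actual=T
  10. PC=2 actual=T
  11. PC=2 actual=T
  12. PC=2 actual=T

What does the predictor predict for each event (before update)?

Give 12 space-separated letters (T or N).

Answer: T T T T T N T T T T T T

Derivation:
Ev 1: PC=3 idx=0 pred=T actual=T -> ctr[0]=3
Ev 2: PC=3 idx=0 pred=T actual=N -> ctr[0]=2
Ev 3: PC=2 idx=2 pred=T actual=N -> ctr[2]=2
Ev 4: PC=2 idx=2 pred=T actual=T -> ctr[2]=3
Ev 5: PC=3 idx=0 pred=T actual=N -> ctr[0]=1
Ev 6: PC=3 idx=0 pred=N actual=T -> ctr[0]=2
Ev 7: PC=2 idx=2 pred=T actual=N -> ctr[2]=2
Ev 8: PC=2 idx=2 pred=T actual=T -> ctr[2]=3
Ev 9: PC=3 idx=0 pred=T actual=T -> ctr[0]=3
Ev 10: PC=2 idx=2 pred=T actual=T -> ctr[2]=3
Ev 11: PC=2 idx=2 pred=T actual=T -> ctr[2]=3
Ev 12: PC=2 idx=2 pred=T actual=T -> ctr[2]=3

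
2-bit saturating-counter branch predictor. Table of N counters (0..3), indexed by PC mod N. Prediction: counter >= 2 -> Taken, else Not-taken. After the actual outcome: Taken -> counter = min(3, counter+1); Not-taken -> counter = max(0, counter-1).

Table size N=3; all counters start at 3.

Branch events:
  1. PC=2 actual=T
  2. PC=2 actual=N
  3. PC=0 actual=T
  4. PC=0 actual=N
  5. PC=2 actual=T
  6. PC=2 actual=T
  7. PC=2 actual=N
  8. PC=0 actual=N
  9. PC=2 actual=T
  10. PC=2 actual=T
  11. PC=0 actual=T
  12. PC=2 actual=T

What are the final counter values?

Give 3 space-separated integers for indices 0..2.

Ev 1: PC=2 idx=2 pred=T actual=T -> ctr[2]=3
Ev 2: PC=2 idx=2 pred=T actual=N -> ctr[2]=2
Ev 3: PC=0 idx=0 pred=T actual=T -> ctr[0]=3
Ev 4: PC=0 idx=0 pred=T actual=N -> ctr[0]=2
Ev 5: PC=2 idx=2 pred=T actual=T -> ctr[2]=3
Ev 6: PC=2 idx=2 pred=T actual=T -> ctr[2]=3
Ev 7: PC=2 idx=2 pred=T actual=N -> ctr[2]=2
Ev 8: PC=0 idx=0 pred=T actual=N -> ctr[0]=1
Ev 9: PC=2 idx=2 pred=T actual=T -> ctr[2]=3
Ev 10: PC=2 idx=2 pred=T actual=T -> ctr[2]=3
Ev 11: PC=0 idx=0 pred=N actual=T -> ctr[0]=2
Ev 12: PC=2 idx=2 pred=T actual=T -> ctr[2]=3

Answer: 2 3 3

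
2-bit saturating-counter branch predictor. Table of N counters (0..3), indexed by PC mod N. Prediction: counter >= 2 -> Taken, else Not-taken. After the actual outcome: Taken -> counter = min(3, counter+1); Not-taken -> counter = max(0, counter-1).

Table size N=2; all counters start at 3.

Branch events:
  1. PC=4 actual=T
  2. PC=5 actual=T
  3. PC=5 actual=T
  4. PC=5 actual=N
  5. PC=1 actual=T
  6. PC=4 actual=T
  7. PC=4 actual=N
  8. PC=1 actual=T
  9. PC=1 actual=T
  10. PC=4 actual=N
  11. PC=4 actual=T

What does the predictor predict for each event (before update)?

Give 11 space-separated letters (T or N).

Answer: T T T T T T T T T T N

Derivation:
Ev 1: PC=4 idx=0 pred=T actual=T -> ctr[0]=3
Ev 2: PC=5 idx=1 pred=T actual=T -> ctr[1]=3
Ev 3: PC=5 idx=1 pred=T actual=T -> ctr[1]=3
Ev 4: PC=5 idx=1 pred=T actual=N -> ctr[1]=2
Ev 5: PC=1 idx=1 pred=T actual=T -> ctr[1]=3
Ev 6: PC=4 idx=0 pred=T actual=T -> ctr[0]=3
Ev 7: PC=4 idx=0 pred=T actual=N -> ctr[0]=2
Ev 8: PC=1 idx=1 pred=T actual=T -> ctr[1]=3
Ev 9: PC=1 idx=1 pred=T actual=T -> ctr[1]=3
Ev 10: PC=4 idx=0 pred=T actual=N -> ctr[0]=1
Ev 11: PC=4 idx=0 pred=N actual=T -> ctr[0]=2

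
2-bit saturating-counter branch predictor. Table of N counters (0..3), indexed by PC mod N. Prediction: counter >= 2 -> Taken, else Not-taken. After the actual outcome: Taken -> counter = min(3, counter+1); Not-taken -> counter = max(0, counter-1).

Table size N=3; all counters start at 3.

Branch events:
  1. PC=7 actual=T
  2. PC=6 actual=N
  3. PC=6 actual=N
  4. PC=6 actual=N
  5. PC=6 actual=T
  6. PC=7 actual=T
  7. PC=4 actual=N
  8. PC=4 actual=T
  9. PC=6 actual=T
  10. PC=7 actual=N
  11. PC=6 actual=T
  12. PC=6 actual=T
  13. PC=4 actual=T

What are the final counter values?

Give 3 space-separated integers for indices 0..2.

Answer: 3 3 3

Derivation:
Ev 1: PC=7 idx=1 pred=T actual=T -> ctr[1]=3
Ev 2: PC=6 idx=0 pred=T actual=N -> ctr[0]=2
Ev 3: PC=6 idx=0 pred=T actual=N -> ctr[0]=1
Ev 4: PC=6 idx=0 pred=N actual=N -> ctr[0]=0
Ev 5: PC=6 idx=0 pred=N actual=T -> ctr[0]=1
Ev 6: PC=7 idx=1 pred=T actual=T -> ctr[1]=3
Ev 7: PC=4 idx=1 pred=T actual=N -> ctr[1]=2
Ev 8: PC=4 idx=1 pred=T actual=T -> ctr[1]=3
Ev 9: PC=6 idx=0 pred=N actual=T -> ctr[0]=2
Ev 10: PC=7 idx=1 pred=T actual=N -> ctr[1]=2
Ev 11: PC=6 idx=0 pred=T actual=T -> ctr[0]=3
Ev 12: PC=6 idx=0 pred=T actual=T -> ctr[0]=3
Ev 13: PC=4 idx=1 pred=T actual=T -> ctr[1]=3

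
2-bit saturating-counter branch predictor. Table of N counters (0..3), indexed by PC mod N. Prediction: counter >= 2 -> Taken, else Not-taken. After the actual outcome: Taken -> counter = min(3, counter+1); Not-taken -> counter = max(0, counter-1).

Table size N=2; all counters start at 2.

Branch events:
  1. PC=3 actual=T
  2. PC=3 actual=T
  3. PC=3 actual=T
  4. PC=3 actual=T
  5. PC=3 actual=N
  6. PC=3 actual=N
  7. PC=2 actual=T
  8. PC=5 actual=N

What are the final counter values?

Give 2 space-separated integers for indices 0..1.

Answer: 3 0

Derivation:
Ev 1: PC=3 idx=1 pred=T actual=T -> ctr[1]=3
Ev 2: PC=3 idx=1 pred=T actual=T -> ctr[1]=3
Ev 3: PC=3 idx=1 pred=T actual=T -> ctr[1]=3
Ev 4: PC=3 idx=1 pred=T actual=T -> ctr[1]=3
Ev 5: PC=3 idx=1 pred=T actual=N -> ctr[1]=2
Ev 6: PC=3 idx=1 pred=T actual=N -> ctr[1]=1
Ev 7: PC=2 idx=0 pred=T actual=T -> ctr[0]=3
Ev 8: PC=5 idx=1 pred=N actual=N -> ctr[1]=0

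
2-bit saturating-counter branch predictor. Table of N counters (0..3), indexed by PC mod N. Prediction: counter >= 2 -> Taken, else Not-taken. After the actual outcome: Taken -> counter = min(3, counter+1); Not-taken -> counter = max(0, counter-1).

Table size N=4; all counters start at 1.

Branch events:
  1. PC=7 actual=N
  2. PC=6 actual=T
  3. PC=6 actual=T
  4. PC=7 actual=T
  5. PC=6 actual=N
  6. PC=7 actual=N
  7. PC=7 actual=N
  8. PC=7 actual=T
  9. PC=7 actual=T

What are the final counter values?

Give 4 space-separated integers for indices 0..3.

Answer: 1 1 2 2

Derivation:
Ev 1: PC=7 idx=3 pred=N actual=N -> ctr[3]=0
Ev 2: PC=6 idx=2 pred=N actual=T -> ctr[2]=2
Ev 3: PC=6 idx=2 pred=T actual=T -> ctr[2]=3
Ev 4: PC=7 idx=3 pred=N actual=T -> ctr[3]=1
Ev 5: PC=6 idx=2 pred=T actual=N -> ctr[2]=2
Ev 6: PC=7 idx=3 pred=N actual=N -> ctr[3]=0
Ev 7: PC=7 idx=3 pred=N actual=N -> ctr[3]=0
Ev 8: PC=7 idx=3 pred=N actual=T -> ctr[3]=1
Ev 9: PC=7 idx=3 pred=N actual=T -> ctr[3]=2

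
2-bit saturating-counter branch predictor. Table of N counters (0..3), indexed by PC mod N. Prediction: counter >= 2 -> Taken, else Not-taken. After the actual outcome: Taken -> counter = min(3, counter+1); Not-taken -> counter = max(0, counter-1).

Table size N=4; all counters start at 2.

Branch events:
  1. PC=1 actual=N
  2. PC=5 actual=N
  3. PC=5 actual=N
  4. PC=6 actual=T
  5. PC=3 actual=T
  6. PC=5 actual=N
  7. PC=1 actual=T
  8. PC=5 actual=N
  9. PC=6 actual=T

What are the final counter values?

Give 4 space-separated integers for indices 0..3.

Answer: 2 0 3 3

Derivation:
Ev 1: PC=1 idx=1 pred=T actual=N -> ctr[1]=1
Ev 2: PC=5 idx=1 pred=N actual=N -> ctr[1]=0
Ev 3: PC=5 idx=1 pred=N actual=N -> ctr[1]=0
Ev 4: PC=6 idx=2 pred=T actual=T -> ctr[2]=3
Ev 5: PC=3 idx=3 pred=T actual=T -> ctr[3]=3
Ev 6: PC=5 idx=1 pred=N actual=N -> ctr[1]=0
Ev 7: PC=1 idx=1 pred=N actual=T -> ctr[1]=1
Ev 8: PC=5 idx=1 pred=N actual=N -> ctr[1]=0
Ev 9: PC=6 idx=2 pred=T actual=T -> ctr[2]=3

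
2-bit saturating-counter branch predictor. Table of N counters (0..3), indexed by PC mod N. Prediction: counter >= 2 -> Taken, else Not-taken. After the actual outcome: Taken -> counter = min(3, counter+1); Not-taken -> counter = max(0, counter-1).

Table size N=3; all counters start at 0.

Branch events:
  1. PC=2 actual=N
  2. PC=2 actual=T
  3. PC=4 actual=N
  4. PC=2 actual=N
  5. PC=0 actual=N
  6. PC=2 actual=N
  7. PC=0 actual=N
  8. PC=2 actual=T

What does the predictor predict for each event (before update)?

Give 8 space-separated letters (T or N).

Answer: N N N N N N N N

Derivation:
Ev 1: PC=2 idx=2 pred=N actual=N -> ctr[2]=0
Ev 2: PC=2 idx=2 pred=N actual=T -> ctr[2]=1
Ev 3: PC=4 idx=1 pred=N actual=N -> ctr[1]=0
Ev 4: PC=2 idx=2 pred=N actual=N -> ctr[2]=0
Ev 5: PC=0 idx=0 pred=N actual=N -> ctr[0]=0
Ev 6: PC=2 idx=2 pred=N actual=N -> ctr[2]=0
Ev 7: PC=0 idx=0 pred=N actual=N -> ctr[0]=0
Ev 8: PC=2 idx=2 pred=N actual=T -> ctr[2]=1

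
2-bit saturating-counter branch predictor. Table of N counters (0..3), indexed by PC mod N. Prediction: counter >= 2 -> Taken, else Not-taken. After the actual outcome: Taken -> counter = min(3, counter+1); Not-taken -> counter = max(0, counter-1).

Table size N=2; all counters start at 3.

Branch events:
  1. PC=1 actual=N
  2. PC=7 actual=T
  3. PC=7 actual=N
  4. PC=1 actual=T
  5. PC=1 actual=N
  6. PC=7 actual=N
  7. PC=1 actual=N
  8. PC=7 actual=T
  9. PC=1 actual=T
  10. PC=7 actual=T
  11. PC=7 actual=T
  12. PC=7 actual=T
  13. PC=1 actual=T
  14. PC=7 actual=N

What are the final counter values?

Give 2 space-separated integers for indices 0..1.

Ev 1: PC=1 idx=1 pred=T actual=N -> ctr[1]=2
Ev 2: PC=7 idx=1 pred=T actual=T -> ctr[1]=3
Ev 3: PC=7 idx=1 pred=T actual=N -> ctr[1]=2
Ev 4: PC=1 idx=1 pred=T actual=T -> ctr[1]=3
Ev 5: PC=1 idx=1 pred=T actual=N -> ctr[1]=2
Ev 6: PC=7 idx=1 pred=T actual=N -> ctr[1]=1
Ev 7: PC=1 idx=1 pred=N actual=N -> ctr[1]=0
Ev 8: PC=7 idx=1 pred=N actual=T -> ctr[1]=1
Ev 9: PC=1 idx=1 pred=N actual=T -> ctr[1]=2
Ev 10: PC=7 idx=1 pred=T actual=T -> ctr[1]=3
Ev 11: PC=7 idx=1 pred=T actual=T -> ctr[1]=3
Ev 12: PC=7 idx=1 pred=T actual=T -> ctr[1]=3
Ev 13: PC=1 idx=1 pred=T actual=T -> ctr[1]=3
Ev 14: PC=7 idx=1 pred=T actual=N -> ctr[1]=2

Answer: 3 2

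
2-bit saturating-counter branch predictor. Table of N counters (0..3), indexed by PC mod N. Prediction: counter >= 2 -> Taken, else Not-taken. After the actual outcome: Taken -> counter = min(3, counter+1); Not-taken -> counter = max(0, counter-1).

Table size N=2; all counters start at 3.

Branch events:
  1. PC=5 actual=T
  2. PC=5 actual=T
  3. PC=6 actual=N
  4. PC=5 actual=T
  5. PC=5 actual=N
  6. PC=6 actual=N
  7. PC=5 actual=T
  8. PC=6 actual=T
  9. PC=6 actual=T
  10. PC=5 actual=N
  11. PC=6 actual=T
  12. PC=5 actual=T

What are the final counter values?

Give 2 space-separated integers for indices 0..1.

Ev 1: PC=5 idx=1 pred=T actual=T -> ctr[1]=3
Ev 2: PC=5 idx=1 pred=T actual=T -> ctr[1]=3
Ev 3: PC=6 idx=0 pred=T actual=N -> ctr[0]=2
Ev 4: PC=5 idx=1 pred=T actual=T -> ctr[1]=3
Ev 5: PC=5 idx=1 pred=T actual=N -> ctr[1]=2
Ev 6: PC=6 idx=0 pred=T actual=N -> ctr[0]=1
Ev 7: PC=5 idx=1 pred=T actual=T -> ctr[1]=3
Ev 8: PC=6 idx=0 pred=N actual=T -> ctr[0]=2
Ev 9: PC=6 idx=0 pred=T actual=T -> ctr[0]=3
Ev 10: PC=5 idx=1 pred=T actual=N -> ctr[1]=2
Ev 11: PC=6 idx=0 pred=T actual=T -> ctr[0]=3
Ev 12: PC=5 idx=1 pred=T actual=T -> ctr[1]=3

Answer: 3 3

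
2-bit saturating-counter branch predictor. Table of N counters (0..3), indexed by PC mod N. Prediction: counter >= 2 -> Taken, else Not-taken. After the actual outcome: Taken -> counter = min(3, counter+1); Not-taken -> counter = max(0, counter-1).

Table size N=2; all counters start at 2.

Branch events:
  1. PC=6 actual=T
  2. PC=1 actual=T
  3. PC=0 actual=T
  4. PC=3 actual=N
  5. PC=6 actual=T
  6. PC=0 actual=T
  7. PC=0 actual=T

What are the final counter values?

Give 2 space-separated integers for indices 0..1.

Ev 1: PC=6 idx=0 pred=T actual=T -> ctr[0]=3
Ev 2: PC=1 idx=1 pred=T actual=T -> ctr[1]=3
Ev 3: PC=0 idx=0 pred=T actual=T -> ctr[0]=3
Ev 4: PC=3 idx=1 pred=T actual=N -> ctr[1]=2
Ev 5: PC=6 idx=0 pred=T actual=T -> ctr[0]=3
Ev 6: PC=0 idx=0 pred=T actual=T -> ctr[0]=3
Ev 7: PC=0 idx=0 pred=T actual=T -> ctr[0]=3

Answer: 3 2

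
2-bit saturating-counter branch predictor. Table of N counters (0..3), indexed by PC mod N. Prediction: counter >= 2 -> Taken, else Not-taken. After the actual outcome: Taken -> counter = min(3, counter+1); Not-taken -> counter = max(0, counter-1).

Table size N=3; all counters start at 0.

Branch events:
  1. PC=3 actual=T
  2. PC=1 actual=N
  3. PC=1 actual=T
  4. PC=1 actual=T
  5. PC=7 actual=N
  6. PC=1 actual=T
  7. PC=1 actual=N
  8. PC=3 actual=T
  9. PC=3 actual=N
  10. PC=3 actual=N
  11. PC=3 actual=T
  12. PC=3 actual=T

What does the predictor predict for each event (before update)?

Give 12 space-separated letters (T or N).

Answer: N N N N T N T N T N N N

Derivation:
Ev 1: PC=3 idx=0 pred=N actual=T -> ctr[0]=1
Ev 2: PC=1 idx=1 pred=N actual=N -> ctr[1]=0
Ev 3: PC=1 idx=1 pred=N actual=T -> ctr[1]=1
Ev 4: PC=1 idx=1 pred=N actual=T -> ctr[1]=2
Ev 5: PC=7 idx=1 pred=T actual=N -> ctr[1]=1
Ev 6: PC=1 idx=1 pred=N actual=T -> ctr[1]=2
Ev 7: PC=1 idx=1 pred=T actual=N -> ctr[1]=1
Ev 8: PC=3 idx=0 pred=N actual=T -> ctr[0]=2
Ev 9: PC=3 idx=0 pred=T actual=N -> ctr[0]=1
Ev 10: PC=3 idx=0 pred=N actual=N -> ctr[0]=0
Ev 11: PC=3 idx=0 pred=N actual=T -> ctr[0]=1
Ev 12: PC=3 idx=0 pred=N actual=T -> ctr[0]=2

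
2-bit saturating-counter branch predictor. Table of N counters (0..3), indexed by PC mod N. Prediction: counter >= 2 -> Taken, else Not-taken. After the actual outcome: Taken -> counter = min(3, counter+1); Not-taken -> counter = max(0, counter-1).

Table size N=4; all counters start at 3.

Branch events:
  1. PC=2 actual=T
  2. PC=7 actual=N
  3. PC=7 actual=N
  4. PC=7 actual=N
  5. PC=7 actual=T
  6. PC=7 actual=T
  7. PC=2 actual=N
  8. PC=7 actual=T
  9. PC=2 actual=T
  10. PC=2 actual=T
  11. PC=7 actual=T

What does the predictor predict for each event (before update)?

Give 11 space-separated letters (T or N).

Ev 1: PC=2 idx=2 pred=T actual=T -> ctr[2]=3
Ev 2: PC=7 idx=3 pred=T actual=N -> ctr[3]=2
Ev 3: PC=7 idx=3 pred=T actual=N -> ctr[3]=1
Ev 4: PC=7 idx=3 pred=N actual=N -> ctr[3]=0
Ev 5: PC=7 idx=3 pred=N actual=T -> ctr[3]=1
Ev 6: PC=7 idx=3 pred=N actual=T -> ctr[3]=2
Ev 7: PC=2 idx=2 pred=T actual=N -> ctr[2]=2
Ev 8: PC=7 idx=3 pred=T actual=T -> ctr[3]=3
Ev 9: PC=2 idx=2 pred=T actual=T -> ctr[2]=3
Ev 10: PC=2 idx=2 pred=T actual=T -> ctr[2]=3
Ev 11: PC=7 idx=3 pred=T actual=T -> ctr[3]=3

Answer: T T T N N N T T T T T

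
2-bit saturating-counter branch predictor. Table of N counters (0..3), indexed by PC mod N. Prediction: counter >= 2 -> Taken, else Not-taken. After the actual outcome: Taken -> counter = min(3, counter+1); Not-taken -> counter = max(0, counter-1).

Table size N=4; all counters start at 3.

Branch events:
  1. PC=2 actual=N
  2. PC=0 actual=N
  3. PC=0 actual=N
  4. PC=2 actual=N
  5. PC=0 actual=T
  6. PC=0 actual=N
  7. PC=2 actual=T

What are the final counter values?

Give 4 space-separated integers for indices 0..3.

Answer: 1 3 2 3

Derivation:
Ev 1: PC=2 idx=2 pred=T actual=N -> ctr[2]=2
Ev 2: PC=0 idx=0 pred=T actual=N -> ctr[0]=2
Ev 3: PC=0 idx=0 pred=T actual=N -> ctr[0]=1
Ev 4: PC=2 idx=2 pred=T actual=N -> ctr[2]=1
Ev 5: PC=0 idx=0 pred=N actual=T -> ctr[0]=2
Ev 6: PC=0 idx=0 pred=T actual=N -> ctr[0]=1
Ev 7: PC=2 idx=2 pred=N actual=T -> ctr[2]=2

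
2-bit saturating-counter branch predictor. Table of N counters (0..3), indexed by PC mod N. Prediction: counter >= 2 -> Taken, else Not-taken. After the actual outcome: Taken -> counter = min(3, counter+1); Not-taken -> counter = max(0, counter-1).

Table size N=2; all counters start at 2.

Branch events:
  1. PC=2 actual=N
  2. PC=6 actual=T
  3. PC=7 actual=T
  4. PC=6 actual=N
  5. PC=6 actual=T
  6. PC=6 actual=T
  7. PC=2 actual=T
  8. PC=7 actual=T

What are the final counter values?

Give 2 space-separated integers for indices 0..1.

Ev 1: PC=2 idx=0 pred=T actual=N -> ctr[0]=1
Ev 2: PC=6 idx=0 pred=N actual=T -> ctr[0]=2
Ev 3: PC=7 idx=1 pred=T actual=T -> ctr[1]=3
Ev 4: PC=6 idx=0 pred=T actual=N -> ctr[0]=1
Ev 5: PC=6 idx=0 pred=N actual=T -> ctr[0]=2
Ev 6: PC=6 idx=0 pred=T actual=T -> ctr[0]=3
Ev 7: PC=2 idx=0 pred=T actual=T -> ctr[0]=3
Ev 8: PC=7 idx=1 pred=T actual=T -> ctr[1]=3

Answer: 3 3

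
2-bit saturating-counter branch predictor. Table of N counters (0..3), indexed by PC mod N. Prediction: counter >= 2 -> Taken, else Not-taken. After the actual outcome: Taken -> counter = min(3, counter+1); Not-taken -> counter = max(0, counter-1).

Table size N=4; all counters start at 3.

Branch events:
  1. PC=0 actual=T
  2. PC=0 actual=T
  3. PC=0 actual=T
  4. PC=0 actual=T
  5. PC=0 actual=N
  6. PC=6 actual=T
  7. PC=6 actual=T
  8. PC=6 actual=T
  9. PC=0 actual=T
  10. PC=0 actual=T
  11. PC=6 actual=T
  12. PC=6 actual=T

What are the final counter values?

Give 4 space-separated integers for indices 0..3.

Answer: 3 3 3 3

Derivation:
Ev 1: PC=0 idx=0 pred=T actual=T -> ctr[0]=3
Ev 2: PC=0 idx=0 pred=T actual=T -> ctr[0]=3
Ev 3: PC=0 idx=0 pred=T actual=T -> ctr[0]=3
Ev 4: PC=0 idx=0 pred=T actual=T -> ctr[0]=3
Ev 5: PC=0 idx=0 pred=T actual=N -> ctr[0]=2
Ev 6: PC=6 idx=2 pred=T actual=T -> ctr[2]=3
Ev 7: PC=6 idx=2 pred=T actual=T -> ctr[2]=3
Ev 8: PC=6 idx=2 pred=T actual=T -> ctr[2]=3
Ev 9: PC=0 idx=0 pred=T actual=T -> ctr[0]=3
Ev 10: PC=0 idx=0 pred=T actual=T -> ctr[0]=3
Ev 11: PC=6 idx=2 pred=T actual=T -> ctr[2]=3
Ev 12: PC=6 idx=2 pred=T actual=T -> ctr[2]=3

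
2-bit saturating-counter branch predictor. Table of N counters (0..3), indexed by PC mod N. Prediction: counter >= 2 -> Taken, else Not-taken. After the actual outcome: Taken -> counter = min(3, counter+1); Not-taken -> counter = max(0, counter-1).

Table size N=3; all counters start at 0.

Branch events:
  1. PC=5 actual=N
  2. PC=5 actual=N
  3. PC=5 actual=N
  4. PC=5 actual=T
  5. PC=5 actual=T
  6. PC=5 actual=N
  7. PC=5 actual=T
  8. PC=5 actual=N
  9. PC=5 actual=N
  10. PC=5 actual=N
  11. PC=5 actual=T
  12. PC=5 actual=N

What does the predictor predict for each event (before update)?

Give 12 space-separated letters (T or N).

Ev 1: PC=5 idx=2 pred=N actual=N -> ctr[2]=0
Ev 2: PC=5 idx=2 pred=N actual=N -> ctr[2]=0
Ev 3: PC=5 idx=2 pred=N actual=N -> ctr[2]=0
Ev 4: PC=5 idx=2 pred=N actual=T -> ctr[2]=1
Ev 5: PC=5 idx=2 pred=N actual=T -> ctr[2]=2
Ev 6: PC=5 idx=2 pred=T actual=N -> ctr[2]=1
Ev 7: PC=5 idx=2 pred=N actual=T -> ctr[2]=2
Ev 8: PC=5 idx=2 pred=T actual=N -> ctr[2]=1
Ev 9: PC=5 idx=2 pred=N actual=N -> ctr[2]=0
Ev 10: PC=5 idx=2 pred=N actual=N -> ctr[2]=0
Ev 11: PC=5 idx=2 pred=N actual=T -> ctr[2]=1
Ev 12: PC=5 idx=2 pred=N actual=N -> ctr[2]=0

Answer: N N N N N T N T N N N N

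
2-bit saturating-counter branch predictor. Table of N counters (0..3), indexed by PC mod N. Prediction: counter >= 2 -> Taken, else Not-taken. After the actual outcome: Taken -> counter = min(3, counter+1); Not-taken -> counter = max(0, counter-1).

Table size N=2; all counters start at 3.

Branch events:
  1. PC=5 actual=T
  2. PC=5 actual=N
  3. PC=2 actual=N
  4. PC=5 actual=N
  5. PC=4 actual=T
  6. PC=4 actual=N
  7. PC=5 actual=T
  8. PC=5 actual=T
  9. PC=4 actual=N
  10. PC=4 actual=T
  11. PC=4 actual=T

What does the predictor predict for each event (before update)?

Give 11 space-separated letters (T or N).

Answer: T T T T T T N T T N T

Derivation:
Ev 1: PC=5 idx=1 pred=T actual=T -> ctr[1]=3
Ev 2: PC=5 idx=1 pred=T actual=N -> ctr[1]=2
Ev 3: PC=2 idx=0 pred=T actual=N -> ctr[0]=2
Ev 4: PC=5 idx=1 pred=T actual=N -> ctr[1]=1
Ev 5: PC=4 idx=0 pred=T actual=T -> ctr[0]=3
Ev 6: PC=4 idx=0 pred=T actual=N -> ctr[0]=2
Ev 7: PC=5 idx=1 pred=N actual=T -> ctr[1]=2
Ev 8: PC=5 idx=1 pred=T actual=T -> ctr[1]=3
Ev 9: PC=4 idx=0 pred=T actual=N -> ctr[0]=1
Ev 10: PC=4 idx=0 pred=N actual=T -> ctr[0]=2
Ev 11: PC=4 idx=0 pred=T actual=T -> ctr[0]=3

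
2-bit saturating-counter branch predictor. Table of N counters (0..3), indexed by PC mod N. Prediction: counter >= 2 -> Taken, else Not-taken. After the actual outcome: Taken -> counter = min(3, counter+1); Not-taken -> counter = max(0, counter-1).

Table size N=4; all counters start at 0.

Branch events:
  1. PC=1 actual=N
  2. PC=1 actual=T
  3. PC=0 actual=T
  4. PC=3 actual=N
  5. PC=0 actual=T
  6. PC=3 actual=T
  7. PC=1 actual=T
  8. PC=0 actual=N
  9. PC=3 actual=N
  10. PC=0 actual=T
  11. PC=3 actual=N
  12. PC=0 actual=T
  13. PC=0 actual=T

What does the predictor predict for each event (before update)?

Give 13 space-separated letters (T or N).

Answer: N N N N N N N T N N N T T

Derivation:
Ev 1: PC=1 idx=1 pred=N actual=N -> ctr[1]=0
Ev 2: PC=1 idx=1 pred=N actual=T -> ctr[1]=1
Ev 3: PC=0 idx=0 pred=N actual=T -> ctr[0]=1
Ev 4: PC=3 idx=3 pred=N actual=N -> ctr[3]=0
Ev 5: PC=0 idx=0 pred=N actual=T -> ctr[0]=2
Ev 6: PC=3 idx=3 pred=N actual=T -> ctr[3]=1
Ev 7: PC=1 idx=1 pred=N actual=T -> ctr[1]=2
Ev 8: PC=0 idx=0 pred=T actual=N -> ctr[0]=1
Ev 9: PC=3 idx=3 pred=N actual=N -> ctr[3]=0
Ev 10: PC=0 idx=0 pred=N actual=T -> ctr[0]=2
Ev 11: PC=3 idx=3 pred=N actual=N -> ctr[3]=0
Ev 12: PC=0 idx=0 pred=T actual=T -> ctr[0]=3
Ev 13: PC=0 idx=0 pred=T actual=T -> ctr[0]=3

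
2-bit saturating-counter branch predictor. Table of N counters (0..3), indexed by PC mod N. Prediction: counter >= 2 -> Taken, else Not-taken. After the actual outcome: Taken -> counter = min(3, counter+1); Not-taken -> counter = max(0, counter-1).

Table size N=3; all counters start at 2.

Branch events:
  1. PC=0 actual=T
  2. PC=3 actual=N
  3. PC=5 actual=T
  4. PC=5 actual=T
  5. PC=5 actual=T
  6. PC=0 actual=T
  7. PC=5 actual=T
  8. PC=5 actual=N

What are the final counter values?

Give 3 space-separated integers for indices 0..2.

Answer: 3 2 2

Derivation:
Ev 1: PC=0 idx=0 pred=T actual=T -> ctr[0]=3
Ev 2: PC=3 idx=0 pred=T actual=N -> ctr[0]=2
Ev 3: PC=5 idx=2 pred=T actual=T -> ctr[2]=3
Ev 4: PC=5 idx=2 pred=T actual=T -> ctr[2]=3
Ev 5: PC=5 idx=2 pred=T actual=T -> ctr[2]=3
Ev 6: PC=0 idx=0 pred=T actual=T -> ctr[0]=3
Ev 7: PC=5 idx=2 pred=T actual=T -> ctr[2]=3
Ev 8: PC=5 idx=2 pred=T actual=N -> ctr[2]=2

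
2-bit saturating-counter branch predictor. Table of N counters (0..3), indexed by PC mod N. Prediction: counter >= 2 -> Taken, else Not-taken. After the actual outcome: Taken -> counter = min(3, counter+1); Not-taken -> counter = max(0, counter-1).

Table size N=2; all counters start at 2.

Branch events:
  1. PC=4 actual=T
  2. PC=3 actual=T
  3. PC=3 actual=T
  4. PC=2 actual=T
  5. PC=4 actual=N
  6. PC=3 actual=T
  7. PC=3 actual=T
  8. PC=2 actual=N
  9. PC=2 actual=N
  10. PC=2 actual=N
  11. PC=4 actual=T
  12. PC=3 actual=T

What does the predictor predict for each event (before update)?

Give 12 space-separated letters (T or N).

Answer: T T T T T T T T N N N T

Derivation:
Ev 1: PC=4 idx=0 pred=T actual=T -> ctr[0]=3
Ev 2: PC=3 idx=1 pred=T actual=T -> ctr[1]=3
Ev 3: PC=3 idx=1 pred=T actual=T -> ctr[1]=3
Ev 4: PC=2 idx=0 pred=T actual=T -> ctr[0]=3
Ev 5: PC=4 idx=0 pred=T actual=N -> ctr[0]=2
Ev 6: PC=3 idx=1 pred=T actual=T -> ctr[1]=3
Ev 7: PC=3 idx=1 pred=T actual=T -> ctr[1]=3
Ev 8: PC=2 idx=0 pred=T actual=N -> ctr[0]=1
Ev 9: PC=2 idx=0 pred=N actual=N -> ctr[0]=0
Ev 10: PC=2 idx=0 pred=N actual=N -> ctr[0]=0
Ev 11: PC=4 idx=0 pred=N actual=T -> ctr[0]=1
Ev 12: PC=3 idx=1 pred=T actual=T -> ctr[1]=3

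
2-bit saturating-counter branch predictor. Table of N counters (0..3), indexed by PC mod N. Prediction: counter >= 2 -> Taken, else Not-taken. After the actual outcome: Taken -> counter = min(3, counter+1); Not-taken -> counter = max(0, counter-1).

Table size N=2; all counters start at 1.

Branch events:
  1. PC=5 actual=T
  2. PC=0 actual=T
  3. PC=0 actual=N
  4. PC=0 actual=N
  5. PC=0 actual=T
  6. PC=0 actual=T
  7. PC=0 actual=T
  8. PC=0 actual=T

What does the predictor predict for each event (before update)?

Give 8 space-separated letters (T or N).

Ev 1: PC=5 idx=1 pred=N actual=T -> ctr[1]=2
Ev 2: PC=0 idx=0 pred=N actual=T -> ctr[0]=2
Ev 3: PC=0 idx=0 pred=T actual=N -> ctr[0]=1
Ev 4: PC=0 idx=0 pred=N actual=N -> ctr[0]=0
Ev 5: PC=0 idx=0 pred=N actual=T -> ctr[0]=1
Ev 6: PC=0 idx=0 pred=N actual=T -> ctr[0]=2
Ev 7: PC=0 idx=0 pred=T actual=T -> ctr[0]=3
Ev 8: PC=0 idx=0 pred=T actual=T -> ctr[0]=3

Answer: N N T N N N T T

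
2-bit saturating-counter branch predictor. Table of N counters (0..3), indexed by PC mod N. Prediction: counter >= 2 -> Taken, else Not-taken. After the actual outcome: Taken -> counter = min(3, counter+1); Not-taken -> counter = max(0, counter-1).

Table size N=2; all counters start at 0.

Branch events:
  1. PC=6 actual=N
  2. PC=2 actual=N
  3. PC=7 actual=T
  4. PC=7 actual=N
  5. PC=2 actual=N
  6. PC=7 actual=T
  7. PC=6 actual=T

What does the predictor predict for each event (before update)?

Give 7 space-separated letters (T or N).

Ev 1: PC=6 idx=0 pred=N actual=N -> ctr[0]=0
Ev 2: PC=2 idx=0 pred=N actual=N -> ctr[0]=0
Ev 3: PC=7 idx=1 pred=N actual=T -> ctr[1]=1
Ev 4: PC=7 idx=1 pred=N actual=N -> ctr[1]=0
Ev 5: PC=2 idx=0 pred=N actual=N -> ctr[0]=0
Ev 6: PC=7 idx=1 pred=N actual=T -> ctr[1]=1
Ev 7: PC=6 idx=0 pred=N actual=T -> ctr[0]=1

Answer: N N N N N N N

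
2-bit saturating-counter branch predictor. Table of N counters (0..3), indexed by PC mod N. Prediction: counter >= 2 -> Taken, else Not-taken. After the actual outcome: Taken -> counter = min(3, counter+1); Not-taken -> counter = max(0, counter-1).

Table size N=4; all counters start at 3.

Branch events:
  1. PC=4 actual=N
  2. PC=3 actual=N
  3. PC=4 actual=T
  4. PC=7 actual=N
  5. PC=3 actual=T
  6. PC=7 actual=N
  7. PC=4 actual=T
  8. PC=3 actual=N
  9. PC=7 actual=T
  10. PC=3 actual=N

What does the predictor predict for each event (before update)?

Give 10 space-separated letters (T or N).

Ev 1: PC=4 idx=0 pred=T actual=N -> ctr[0]=2
Ev 2: PC=3 idx=3 pred=T actual=N -> ctr[3]=2
Ev 3: PC=4 idx=0 pred=T actual=T -> ctr[0]=3
Ev 4: PC=7 idx=3 pred=T actual=N -> ctr[3]=1
Ev 5: PC=3 idx=3 pred=N actual=T -> ctr[3]=2
Ev 6: PC=7 idx=3 pred=T actual=N -> ctr[3]=1
Ev 7: PC=4 idx=0 pred=T actual=T -> ctr[0]=3
Ev 8: PC=3 idx=3 pred=N actual=N -> ctr[3]=0
Ev 9: PC=7 idx=3 pred=N actual=T -> ctr[3]=1
Ev 10: PC=3 idx=3 pred=N actual=N -> ctr[3]=0

Answer: T T T T N T T N N N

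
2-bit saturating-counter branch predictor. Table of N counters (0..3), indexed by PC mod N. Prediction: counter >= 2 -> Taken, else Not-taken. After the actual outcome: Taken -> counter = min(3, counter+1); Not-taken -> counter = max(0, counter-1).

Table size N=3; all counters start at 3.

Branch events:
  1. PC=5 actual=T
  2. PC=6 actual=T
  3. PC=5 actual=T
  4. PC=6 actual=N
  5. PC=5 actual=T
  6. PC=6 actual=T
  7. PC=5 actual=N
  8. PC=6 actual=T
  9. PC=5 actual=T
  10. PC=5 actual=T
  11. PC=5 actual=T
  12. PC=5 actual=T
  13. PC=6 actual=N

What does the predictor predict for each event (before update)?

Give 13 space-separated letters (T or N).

Answer: T T T T T T T T T T T T T

Derivation:
Ev 1: PC=5 idx=2 pred=T actual=T -> ctr[2]=3
Ev 2: PC=6 idx=0 pred=T actual=T -> ctr[0]=3
Ev 3: PC=5 idx=2 pred=T actual=T -> ctr[2]=3
Ev 4: PC=6 idx=0 pred=T actual=N -> ctr[0]=2
Ev 5: PC=5 idx=2 pred=T actual=T -> ctr[2]=3
Ev 6: PC=6 idx=0 pred=T actual=T -> ctr[0]=3
Ev 7: PC=5 idx=2 pred=T actual=N -> ctr[2]=2
Ev 8: PC=6 idx=0 pred=T actual=T -> ctr[0]=3
Ev 9: PC=5 idx=2 pred=T actual=T -> ctr[2]=3
Ev 10: PC=5 idx=2 pred=T actual=T -> ctr[2]=3
Ev 11: PC=5 idx=2 pred=T actual=T -> ctr[2]=3
Ev 12: PC=5 idx=2 pred=T actual=T -> ctr[2]=3
Ev 13: PC=6 idx=0 pred=T actual=N -> ctr[0]=2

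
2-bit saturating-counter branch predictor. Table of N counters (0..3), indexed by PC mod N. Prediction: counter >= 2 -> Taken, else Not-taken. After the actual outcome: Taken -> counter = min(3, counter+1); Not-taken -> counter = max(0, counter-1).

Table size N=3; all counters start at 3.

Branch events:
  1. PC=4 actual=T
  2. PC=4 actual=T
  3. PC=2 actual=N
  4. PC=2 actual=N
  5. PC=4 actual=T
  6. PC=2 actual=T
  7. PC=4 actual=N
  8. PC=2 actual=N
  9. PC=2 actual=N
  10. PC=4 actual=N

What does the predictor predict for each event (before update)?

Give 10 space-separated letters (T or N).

Ev 1: PC=4 idx=1 pred=T actual=T -> ctr[1]=3
Ev 2: PC=4 idx=1 pred=T actual=T -> ctr[1]=3
Ev 3: PC=2 idx=2 pred=T actual=N -> ctr[2]=2
Ev 4: PC=2 idx=2 pred=T actual=N -> ctr[2]=1
Ev 5: PC=4 idx=1 pred=T actual=T -> ctr[1]=3
Ev 6: PC=2 idx=2 pred=N actual=T -> ctr[2]=2
Ev 7: PC=4 idx=1 pred=T actual=N -> ctr[1]=2
Ev 8: PC=2 idx=2 pred=T actual=N -> ctr[2]=1
Ev 9: PC=2 idx=2 pred=N actual=N -> ctr[2]=0
Ev 10: PC=4 idx=1 pred=T actual=N -> ctr[1]=1

Answer: T T T T T N T T N T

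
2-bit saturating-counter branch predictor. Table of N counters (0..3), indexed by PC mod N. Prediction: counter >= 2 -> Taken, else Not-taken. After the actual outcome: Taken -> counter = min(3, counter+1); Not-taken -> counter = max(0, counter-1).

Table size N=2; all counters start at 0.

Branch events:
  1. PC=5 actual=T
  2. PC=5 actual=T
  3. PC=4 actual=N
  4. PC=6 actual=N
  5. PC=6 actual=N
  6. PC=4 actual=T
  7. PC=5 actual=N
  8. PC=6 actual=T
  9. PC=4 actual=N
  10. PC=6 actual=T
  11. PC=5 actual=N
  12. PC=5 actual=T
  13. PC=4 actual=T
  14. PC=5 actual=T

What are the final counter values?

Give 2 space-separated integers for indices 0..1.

Answer: 3 2

Derivation:
Ev 1: PC=5 idx=1 pred=N actual=T -> ctr[1]=1
Ev 2: PC=5 idx=1 pred=N actual=T -> ctr[1]=2
Ev 3: PC=4 idx=0 pred=N actual=N -> ctr[0]=0
Ev 4: PC=6 idx=0 pred=N actual=N -> ctr[0]=0
Ev 5: PC=6 idx=0 pred=N actual=N -> ctr[0]=0
Ev 6: PC=4 idx=0 pred=N actual=T -> ctr[0]=1
Ev 7: PC=5 idx=1 pred=T actual=N -> ctr[1]=1
Ev 8: PC=6 idx=0 pred=N actual=T -> ctr[0]=2
Ev 9: PC=4 idx=0 pred=T actual=N -> ctr[0]=1
Ev 10: PC=6 idx=0 pred=N actual=T -> ctr[0]=2
Ev 11: PC=5 idx=1 pred=N actual=N -> ctr[1]=0
Ev 12: PC=5 idx=1 pred=N actual=T -> ctr[1]=1
Ev 13: PC=4 idx=0 pred=T actual=T -> ctr[0]=3
Ev 14: PC=5 idx=1 pred=N actual=T -> ctr[1]=2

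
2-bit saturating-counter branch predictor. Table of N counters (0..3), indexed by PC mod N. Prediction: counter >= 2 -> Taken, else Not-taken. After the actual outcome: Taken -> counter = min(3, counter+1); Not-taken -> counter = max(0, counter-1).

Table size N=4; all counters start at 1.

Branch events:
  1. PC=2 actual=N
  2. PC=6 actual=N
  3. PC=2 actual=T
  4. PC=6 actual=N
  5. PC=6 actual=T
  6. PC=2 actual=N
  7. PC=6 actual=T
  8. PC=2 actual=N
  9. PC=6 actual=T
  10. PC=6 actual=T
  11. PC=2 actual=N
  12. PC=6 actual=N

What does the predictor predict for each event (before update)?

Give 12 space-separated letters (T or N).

Answer: N N N N N N N N N N T N

Derivation:
Ev 1: PC=2 idx=2 pred=N actual=N -> ctr[2]=0
Ev 2: PC=6 idx=2 pred=N actual=N -> ctr[2]=0
Ev 3: PC=2 idx=2 pred=N actual=T -> ctr[2]=1
Ev 4: PC=6 idx=2 pred=N actual=N -> ctr[2]=0
Ev 5: PC=6 idx=2 pred=N actual=T -> ctr[2]=1
Ev 6: PC=2 idx=2 pred=N actual=N -> ctr[2]=0
Ev 7: PC=6 idx=2 pred=N actual=T -> ctr[2]=1
Ev 8: PC=2 idx=2 pred=N actual=N -> ctr[2]=0
Ev 9: PC=6 idx=2 pred=N actual=T -> ctr[2]=1
Ev 10: PC=6 idx=2 pred=N actual=T -> ctr[2]=2
Ev 11: PC=2 idx=2 pred=T actual=N -> ctr[2]=1
Ev 12: PC=6 idx=2 pred=N actual=N -> ctr[2]=0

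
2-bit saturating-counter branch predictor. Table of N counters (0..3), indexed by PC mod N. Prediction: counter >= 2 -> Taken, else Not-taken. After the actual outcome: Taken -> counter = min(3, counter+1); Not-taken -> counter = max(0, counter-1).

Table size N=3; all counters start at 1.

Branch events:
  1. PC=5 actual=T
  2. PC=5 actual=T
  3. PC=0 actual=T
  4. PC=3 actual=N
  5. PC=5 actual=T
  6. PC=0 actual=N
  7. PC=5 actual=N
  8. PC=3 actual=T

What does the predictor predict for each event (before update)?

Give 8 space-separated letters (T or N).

Ev 1: PC=5 idx=2 pred=N actual=T -> ctr[2]=2
Ev 2: PC=5 idx=2 pred=T actual=T -> ctr[2]=3
Ev 3: PC=0 idx=0 pred=N actual=T -> ctr[0]=2
Ev 4: PC=3 idx=0 pred=T actual=N -> ctr[0]=1
Ev 5: PC=5 idx=2 pred=T actual=T -> ctr[2]=3
Ev 6: PC=0 idx=0 pred=N actual=N -> ctr[0]=0
Ev 7: PC=5 idx=2 pred=T actual=N -> ctr[2]=2
Ev 8: PC=3 idx=0 pred=N actual=T -> ctr[0]=1

Answer: N T N T T N T N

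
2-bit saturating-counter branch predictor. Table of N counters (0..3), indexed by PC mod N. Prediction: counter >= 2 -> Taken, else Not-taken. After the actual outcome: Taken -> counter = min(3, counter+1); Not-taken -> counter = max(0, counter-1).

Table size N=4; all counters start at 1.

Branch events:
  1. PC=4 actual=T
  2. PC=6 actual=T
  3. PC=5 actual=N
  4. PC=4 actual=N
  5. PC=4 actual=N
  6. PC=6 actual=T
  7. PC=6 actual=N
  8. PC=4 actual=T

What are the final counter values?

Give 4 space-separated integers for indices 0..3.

Ev 1: PC=4 idx=0 pred=N actual=T -> ctr[0]=2
Ev 2: PC=6 idx=2 pred=N actual=T -> ctr[2]=2
Ev 3: PC=5 idx=1 pred=N actual=N -> ctr[1]=0
Ev 4: PC=4 idx=0 pred=T actual=N -> ctr[0]=1
Ev 5: PC=4 idx=0 pred=N actual=N -> ctr[0]=0
Ev 6: PC=6 idx=2 pred=T actual=T -> ctr[2]=3
Ev 7: PC=6 idx=2 pred=T actual=N -> ctr[2]=2
Ev 8: PC=4 idx=0 pred=N actual=T -> ctr[0]=1

Answer: 1 0 2 1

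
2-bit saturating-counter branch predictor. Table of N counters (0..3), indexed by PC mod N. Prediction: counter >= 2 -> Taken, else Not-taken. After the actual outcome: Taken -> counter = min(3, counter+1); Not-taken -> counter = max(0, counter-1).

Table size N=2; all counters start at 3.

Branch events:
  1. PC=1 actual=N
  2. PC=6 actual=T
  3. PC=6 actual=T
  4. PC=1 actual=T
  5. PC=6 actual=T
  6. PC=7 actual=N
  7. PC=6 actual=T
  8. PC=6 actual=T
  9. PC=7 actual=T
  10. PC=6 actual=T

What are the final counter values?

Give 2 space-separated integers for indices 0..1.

Answer: 3 3

Derivation:
Ev 1: PC=1 idx=1 pred=T actual=N -> ctr[1]=2
Ev 2: PC=6 idx=0 pred=T actual=T -> ctr[0]=3
Ev 3: PC=6 idx=0 pred=T actual=T -> ctr[0]=3
Ev 4: PC=1 idx=1 pred=T actual=T -> ctr[1]=3
Ev 5: PC=6 idx=0 pred=T actual=T -> ctr[0]=3
Ev 6: PC=7 idx=1 pred=T actual=N -> ctr[1]=2
Ev 7: PC=6 idx=0 pred=T actual=T -> ctr[0]=3
Ev 8: PC=6 idx=0 pred=T actual=T -> ctr[0]=3
Ev 9: PC=7 idx=1 pred=T actual=T -> ctr[1]=3
Ev 10: PC=6 idx=0 pred=T actual=T -> ctr[0]=3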